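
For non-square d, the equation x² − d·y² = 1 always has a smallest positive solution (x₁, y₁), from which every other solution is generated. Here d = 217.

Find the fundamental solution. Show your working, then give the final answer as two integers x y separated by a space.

d=217: √d = [14; 1,2,1,2,1,…,2,1,28] (ℓ=16, even), read p_15/q_15
a_0=14:  p_0=14·1+0=14,  q_0=14·0+1=1
a_1=1:  p_1=1·14+1=15,  q_1=1·1+0=1
a_2=2:  p_2=2·15+14=44,  q_2=2·1+1=3
a_3=1:  p_3=1·44+15=59,  q_3=1·3+1=4
a_4=2:  p_4=2·59+44=162,  q_4=2·4+3=11
a_5=1:  p_5=1·162+59=221,  q_5=1·11+4=15
a_6=1:  p_6=1·221+162=383,  q_6=1·15+11=26
a_7=9:  p_7=9·383+221=3668,  q_7=9·26+15=249
a_8=4:  p_8=4·3668+383=15055,  q_8=4·249+26=1022
a_9=9:  p_9=9·15055+3668=139163,  q_9=9·1022+249=9447
a_10=1:  p_10=1·139163+15055=154218,  q_10=1·9447+1022=10469
a_11=1:  p_11=1·154218+139163=293381,  q_11=1·10469+9447=19916
a_12=2:  p_12=2·293381+154218=740980,  q_12=2·19916+10469=50301
a_13=1:  p_13=1·740980+293381=1034361,  q_13=1·50301+19916=70217
a_14=2:  p_14=2·1034361+740980=2809702,  q_14=2·70217+50301=190735
a_15=1:  p_15=1·2809702+1034361=3844063,  q_15=1·190735+70217=260952
fundamental: x₁=3844063, y₁=260952  (since 14776820347969 − 217·68095946304 = 1)

3844063 260952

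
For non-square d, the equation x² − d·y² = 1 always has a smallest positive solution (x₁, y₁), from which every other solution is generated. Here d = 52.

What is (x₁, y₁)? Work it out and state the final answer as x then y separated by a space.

649 90

√52 = [7; 4,1,2,1,4,14, …], period ℓ=6 (even) → k=5
a_0=7:  p_0=7·1+0=7,  q_0=7·0+1=1
…
a_4=1:  p_4=1·101+36=137,  q_4=1·14+5=19
a_5=4:  p_5=4·137+101=649,  q_5=4·19+14=90
→ (649, 90).  Check: 649²=421201, 52·90²=421200, difference 1.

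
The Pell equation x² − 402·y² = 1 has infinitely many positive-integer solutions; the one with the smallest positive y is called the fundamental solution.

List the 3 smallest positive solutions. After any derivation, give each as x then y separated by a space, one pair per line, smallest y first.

401 20
321601 16040
257923601 12864060

√402 = [20; 20,40, …], period ℓ=2 (even) → k=1
a_0=20:  p_0=20·1+0=20,  q_0=20·0+1=1
a_1=20:  p_1=20·20+1=401,  q_1=20·1+0=20
(x₁, y₁) = (401, 20);  401² − 402·20² = 1 ✓
(401+20√402)^2 = 321601 + 16040√402
(401+20√402)^3 = 257923601 + 12864060√402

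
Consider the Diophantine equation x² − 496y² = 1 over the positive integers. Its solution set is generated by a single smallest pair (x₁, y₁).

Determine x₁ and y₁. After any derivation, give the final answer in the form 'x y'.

4620799 207480

d=496: √d = [22; 3,1,2,4,1,…,1,3,44] (ℓ=16, even), read p_15/q_15
i=0: a=22 ⇒ p=22, q=1
i=1: a=3 ⇒ p=67, q=3
…
i=4: a=4 ⇒ p=1069, q=48
…
i=11: a=1 ⇒ p=84875, q=3811
i=12: a=4 ⇒ p=389209, q=17476
i=13: a=2 ⇒ p=863293, q=38763
i=14: a=1 ⇒ p=1252502, q=56239
i=15: a=3 ⇒ p=4620799, q=207480
(x₁, y₁) = (4620799, 207480);  4620799² − 496·207480² = 1 ✓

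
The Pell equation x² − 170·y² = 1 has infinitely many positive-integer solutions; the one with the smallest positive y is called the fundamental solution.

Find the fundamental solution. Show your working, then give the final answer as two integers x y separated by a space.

339 26

√170 → a₀=13, period (26); ℓ=1 odd so k=1
step 0: (13, 1)  from 13·(1,0) + (0,1)
step 1: (339, 26)  from 26·(13,1) + (1,0)
fundamental: x₁=339, y₁=26  (since 114921 − 170·676 = 1)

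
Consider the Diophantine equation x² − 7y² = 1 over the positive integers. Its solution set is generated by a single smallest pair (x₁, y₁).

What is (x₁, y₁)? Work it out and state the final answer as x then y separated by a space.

8 3

d=7: √d = [2; 1,1,1,4] (ℓ=4, even), read p_3/q_3
i=0: a=2 ⇒ p=2, q=1
i=1: a=1 ⇒ p=3, q=1
i=2: a=1 ⇒ p=5, q=2
i=3: a=1 ⇒ p=8, q=3
(x₁, y₁) = (8, 3);  8² − 7·3² = 1 ✓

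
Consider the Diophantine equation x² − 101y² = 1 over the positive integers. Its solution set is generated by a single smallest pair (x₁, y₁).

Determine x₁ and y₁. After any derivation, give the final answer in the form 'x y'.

[10; 20] for √101; ℓ=1 ⇒ convergent index 1
a_0=10:  p_0=10·1+0=10,  q_0=10·0+1=1
a_1=20:  p_1=20·10+1=201,  q_1=20·1+0=20
→ (201, 20).  Check: 201²=40401, 101·20²=40400, difference 1.

201 20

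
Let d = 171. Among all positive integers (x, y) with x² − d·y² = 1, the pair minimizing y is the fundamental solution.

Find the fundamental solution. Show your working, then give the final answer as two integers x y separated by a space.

170 13

√171 = [13; 13,26, …], period ℓ=2 (even) → k=1
a_0=13:  p_0=13·1+0=13,  q_0=13·0+1=1
a_1=13:  p_1=13·13+1=170,  q_1=13·1+0=13
→ (170, 13).  Check: 170²=28900, 171·13²=28899, difference 1.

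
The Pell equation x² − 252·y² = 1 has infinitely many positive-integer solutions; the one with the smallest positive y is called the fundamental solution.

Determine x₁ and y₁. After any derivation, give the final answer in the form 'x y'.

127 8

√252 → a₀=15, period (1,6,1,30); ℓ=4 even so k=3
a_0=15:  p_0=15·1+0=15,  q_0=15·0+1=1
a_1=1:  p_1=1·15+1=16,  q_1=1·1+0=1
a_2=6:  p_2=6·16+15=111,  q_2=6·1+1=7
a_3=1:  p_3=1·111+16=127,  q_3=1·7+1=8
(x₁, y₁) = (127, 8);  127² − 252·8² = 1 ✓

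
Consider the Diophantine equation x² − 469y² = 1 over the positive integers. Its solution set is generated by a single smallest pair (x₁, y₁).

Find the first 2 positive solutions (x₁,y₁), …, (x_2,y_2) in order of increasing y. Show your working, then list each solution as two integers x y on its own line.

137215 6336
37655912449 1738788480

d=469: √d = [21; 1,1,1,10,6,10,1,1,1,42] (ℓ=10, even), read p_9/q_9
i=0: a=21 ⇒ p=21, q=1
…
i=2: a=1 ⇒ p=43, q=2
i=3: a=1 ⇒ p=65, q=3
i=4: a=10 ⇒ p=693, q=32
…
i=6: a=10 ⇒ p=42923, q=1982
i=7: a=1 ⇒ p=47146, q=2177
i=8: a=1 ⇒ p=90069, q=4159
i=9: a=1 ⇒ p=137215, q=6336
(x₁, y₁) = (137215, 6336);  137215² − 469·6336² = 1 ✓
k=2:  x_2 = 137215·137215+469·6336·6336 = 37655912449,  y_2 = 137215·6336+6336·137215 = 1738788480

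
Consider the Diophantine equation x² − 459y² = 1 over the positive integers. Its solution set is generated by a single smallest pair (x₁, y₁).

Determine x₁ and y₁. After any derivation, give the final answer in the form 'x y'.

499850 23331

[21; 2,2,1,4,21,4,1,2,2,42] for √459; ℓ=10 ⇒ convergent index 9
a_0=21:  p_0=21·1+0=21,  q_0=21·0+1=1
…
a_2=2:  p_2=2·43+21=107,  q_2=2·2+1=5
a_3=1:  p_3=1·107+43=150,  q_3=1·5+2=7
…
a_6=4:  p_6=4·14997+707=60695,  q_6=4·700+33=2833
a_7=1:  p_7=1·60695+14997=75692,  q_7=1·2833+700=3533
a_8=2:  p_8=2·75692+60695=212079,  q_8=2·3533+2833=9899
a_9=2:  p_9=2·212079+75692=499850,  q_9=2·9899+3533=23331
→ (499850, 23331).  Check: 499850²=249850022500, 459·23331²=249850022499, difference 1.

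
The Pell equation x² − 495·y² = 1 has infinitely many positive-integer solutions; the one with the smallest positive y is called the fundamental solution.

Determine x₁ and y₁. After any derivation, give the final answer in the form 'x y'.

√495 → a₀=22, period (4,44); ℓ=2 even so k=1
step 0: (22, 1)  from 22·(1,0) + (0,1)
step 1: (89, 4)  from 4·(22,1) + (1,0)
fundamental: x₁=89, y₁=4  (since 7921 − 495·16 = 1)

89 4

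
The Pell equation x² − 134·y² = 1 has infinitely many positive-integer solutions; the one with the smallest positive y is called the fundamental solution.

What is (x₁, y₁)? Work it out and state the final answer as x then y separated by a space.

145925 12606

d=134: √d = [11; 1,1,2,1,3,…,1,1,22] (ℓ=14, even), read p_13/q_13
a_0=11:  p_0=11·1+0=11,  q_0=11·0+1=1
…
a_9=3:  p_9=3·4503+4121=17630,  q_9=3·389+356=1523
a_10=1:  p_10=1·17630+4503=22133,  q_10=1·1523+389=1912
…
a_12=1:  p_12=1·61896+22133=84029,  q_12=1·5347+1912=7259
a_13=1:  p_13=1·84029+61896=145925,  q_13=1·7259+5347=12606
(x₁, y₁) = (145925, 12606);  145925² − 134·12606² = 1 ✓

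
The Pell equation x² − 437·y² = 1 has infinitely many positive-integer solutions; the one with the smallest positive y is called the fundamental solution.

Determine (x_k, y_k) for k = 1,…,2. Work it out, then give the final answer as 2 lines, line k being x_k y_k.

d=437: √d = [20; 1,9,2,9,1,40] (ℓ=6, even), read p_5/q_5
step 0: (20, 1)  from 20·(1,0) + (0,1)
…
step 2: (209, 10)  from 9·(21,1) + (20,1)
step 3: (439, 21)  from 2·(209,10) + (21,1)
step 4: (4160, 199)  from 9·(439,21) + (209,10)
step 5: (4599, 220)  from 1·(4160,199) + (439,21)
fundamental: x₁=4599, y₁=220  (since 21150801 − 437·48400 = 1)
(x_2, y_2) = (4599·4599 + 437·220·220, 4599·220 + 220·4599) = (42301601, 2023560)

4599 220
42301601 2023560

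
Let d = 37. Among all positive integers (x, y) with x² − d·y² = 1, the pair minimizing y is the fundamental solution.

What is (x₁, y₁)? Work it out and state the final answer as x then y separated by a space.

d=37: √d = [6; 12] (ℓ=1, odd), read p_1/q_1
a_0=6:  p_0=6·1+0=6,  q_0=6·0+1=1
a_1=12:  p_1=12·6+1=73,  q_1=12·1+0=12
→ (73, 12).  Check: 73²=5329, 37·12²=5328, difference 1.

73 12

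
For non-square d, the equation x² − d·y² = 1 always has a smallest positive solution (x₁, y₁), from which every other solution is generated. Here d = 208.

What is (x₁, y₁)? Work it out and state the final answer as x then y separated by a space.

√208 = [14; 2,2,1,2,2,28, …], period ℓ=6 (even) → k=5
i=0: a=14 ⇒ p=14, q=1
i=1: a=2 ⇒ p=29, q=2
i=2: a=2 ⇒ p=72, q=5
i=3: a=1 ⇒ p=101, q=7
i=4: a=2 ⇒ p=274, q=19
i=5: a=2 ⇒ p=649, q=45
fundamental: x₁=649, y₁=45  (since 421201 − 208·2025 = 1)

649 45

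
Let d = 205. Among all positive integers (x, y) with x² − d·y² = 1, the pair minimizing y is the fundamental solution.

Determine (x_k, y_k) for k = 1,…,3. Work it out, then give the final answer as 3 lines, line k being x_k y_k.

[14; 3,6,1,4,1,6,3,28] for √205; ℓ=8 ⇒ convergent index 7
k=0  a_k=14  p_k/q_k = 14/1
k=1  a_k=3  p_k/q_k = 43/3
k=2  a_k=6  p_k/q_k = 272/19
k=3  a_k=1  p_k/q_k = 315/22
k=4  a_k=4  p_k/q_k = 1532/107
…
k=6  a_k=6  p_k/q_k = 12614/881
k=7  a_k=3  p_k/q_k = 39689/2772
(x₁, y₁) = (39689, 2772);  39689² − 205·2772² = 1 ✓
(x_2, y_2) = (39689·39689 + 205·2772·2772, 39689·2772 + 2772·39689) = (3150433441, 220035816)
(x_3, y_3) = (39689·3150433441 + 205·2772·220035816, 39689·220035816 + 2772·3150433441) = (250075105640009, 17466002999676)

39689 2772
3150433441 220035816
250075105640009 17466002999676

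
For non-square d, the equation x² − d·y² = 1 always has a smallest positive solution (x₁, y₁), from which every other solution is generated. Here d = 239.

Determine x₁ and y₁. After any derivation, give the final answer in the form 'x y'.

6195120 400729

√239 = [15; 2,5,1,2,4,15,4,2,1,5,2,30, …], period ℓ=12 (even) → k=11
k=0  a_k=15  p_k/q_k = 15/1
…
k=2  a_k=5  p_k/q_k = 170/11
…
k=6  a_k=15  p_k/q_k = 37907/2452
k=7  a_k=4  p_k/q_k = 154117/9969
…
k=9  a_k=1  p_k/q_k = 500258/32359
k=10  a_k=5  p_k/q_k = 2847431/184185
k=11  a_k=2  p_k/q_k = 6195120/400729
fundamental: x₁=6195120, y₁=400729  (since 38379511814400 − 239·160583731441 = 1)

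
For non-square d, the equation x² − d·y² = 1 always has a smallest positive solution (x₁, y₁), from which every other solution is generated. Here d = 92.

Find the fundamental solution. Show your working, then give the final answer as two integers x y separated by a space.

1151 120

d=92: √d = [9; 1,1,2,4,2,1,1,18] (ℓ=8, even), read p_7/q_7
a_0=9:  p_0=9·1+0=9,  q_0=9·0+1=1
a_1=1:  p_1=1·9+1=10,  q_1=1·1+0=1
…
a_3=2:  p_3=2·19+10=48,  q_3=2·2+1=5
a_4=4:  p_4=4·48+19=211,  q_4=4·5+2=22
a_5=2:  p_5=2·211+48=470,  q_5=2·22+5=49
a_6=1:  p_6=1·470+211=681,  q_6=1·49+22=71
a_7=1:  p_7=1·681+470=1151,  q_7=1·71+49=120
(x₁, y₁) = (1151, 120);  1151² − 92·120² = 1 ✓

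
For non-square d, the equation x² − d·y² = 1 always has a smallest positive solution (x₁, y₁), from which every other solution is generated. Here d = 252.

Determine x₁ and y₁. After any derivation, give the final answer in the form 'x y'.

127 8

√252 → a₀=15, period (1,6,1,30); ℓ=4 even so k=3
k=0  a_k=15  p_k/q_k = 15/1
…
k=2  a_k=6  p_k/q_k = 111/7
k=3  a_k=1  p_k/q_k = 127/8
(x₁, y₁) = (127, 8);  127² − 252·8² = 1 ✓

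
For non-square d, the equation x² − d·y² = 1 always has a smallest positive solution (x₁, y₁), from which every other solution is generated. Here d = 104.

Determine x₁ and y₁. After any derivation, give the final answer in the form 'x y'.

√104 = [10; 5,20, …], period ℓ=2 (even) → k=1
i=0: a=10 ⇒ p=10, q=1
i=1: a=5 ⇒ p=51, q=5
(x₁, y₁) = (51, 5);  51² − 104·5² = 1 ✓

51 5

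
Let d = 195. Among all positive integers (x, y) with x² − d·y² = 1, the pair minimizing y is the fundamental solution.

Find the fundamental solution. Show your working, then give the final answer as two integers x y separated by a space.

√195 = [13; 1,26, …], period ℓ=2 (even) → k=1
a_0=13:  p_0=13·1+0=13,  q_0=13·0+1=1
a_1=1:  p_1=1·13+1=14,  q_1=1·1+0=1
→ (14, 1).  Check: 14²=196, 195·1²=195, difference 1.

14 1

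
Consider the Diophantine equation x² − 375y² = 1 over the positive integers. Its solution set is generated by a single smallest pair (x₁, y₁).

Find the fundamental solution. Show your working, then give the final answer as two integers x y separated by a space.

15124 781

√375 → a₀=19, period (2,1,2,1,5,1,2,1,2,38); ℓ=10 even so k=9
step 0: (19, 1)  from 19·(1,0) + (0,1)
step 1: (39, 2)  from 2·(19,1) + (1,0)
…
step 3: (155, 8)  from 2·(58,3) + (39,2)
…
step 7: (4086, 211)  from 2·(1433,74) + (1220,63)
step 8: (5519, 285)  from 1·(4086,211) + (1433,74)
step 9: (15124, 781)  from 2·(5519,285) + (4086,211)
(x₁, y₁) = (15124, 781);  15124² − 375·781² = 1 ✓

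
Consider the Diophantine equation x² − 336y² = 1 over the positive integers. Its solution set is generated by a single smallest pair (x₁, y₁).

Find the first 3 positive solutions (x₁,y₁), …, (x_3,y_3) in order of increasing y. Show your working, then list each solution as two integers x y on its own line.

√336 → a₀=18, period (3,36); ℓ=2 even so k=1
a_0=18:  p_0=18·1+0=18,  q_0=18·0+1=1
a_1=3:  p_1=3·18+1=55,  q_1=3·1+0=3
fundamental: x₁=55, y₁=3  (since 3025 − 336·9 = 1)
k=2:  x_2 = 55·55+336·3·3 = 6049,  y_2 = 55·3+3·55 = 330
k=3:  x_3 = 55·6049+336·3·330 = 665335,  y_3 = 55·330+3·6049 = 36297

55 3
6049 330
665335 36297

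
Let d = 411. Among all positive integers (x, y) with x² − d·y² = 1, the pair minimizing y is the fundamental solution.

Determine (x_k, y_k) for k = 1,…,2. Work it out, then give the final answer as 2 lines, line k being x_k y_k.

49730 2453
4946145799 243975380

√411 = [20; 3,1,1,1,19,1,1,1,3,40, …], period ℓ=10 (even) → k=9
a_0=20:  p_0=20·1+0=20,  q_0=20·0+1=1
a_1=3:  p_1=3·20+1=61,  q_1=3·1+0=3
a_2=1:  p_2=1·61+20=81,  q_2=1·3+1=4
a_3=1:  p_3=1·81+61=142,  q_3=1·4+3=7
a_4=1:  p_4=1·142+81=223,  q_4=1·7+4=11
a_5=19:  p_5=19·223+142=4379,  q_5=19·11+7=216
a_6=1:  p_6=1·4379+223=4602,  q_6=1·216+11=227
…
a_8=1:  p_8=1·8981+4602=13583,  q_8=1·443+227=670
a_9=3:  p_9=3·13583+8981=49730,  q_9=3·670+443=2453
→ (49730, 2453).  Check: 49730²=2473072900, 411·2453²=2473072899, difference 1.
(49730+2453√411)^2 = 4946145799 + 243975380√411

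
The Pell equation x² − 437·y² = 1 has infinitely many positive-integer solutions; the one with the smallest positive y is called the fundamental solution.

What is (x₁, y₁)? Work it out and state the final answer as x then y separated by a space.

4599 220

√437 → a₀=20, period (1,9,2,9,1,40); ℓ=6 even so k=5
i=0: a=20 ⇒ p=20, q=1
i=1: a=1 ⇒ p=21, q=1
…
i=4: a=9 ⇒ p=4160, q=199
i=5: a=1 ⇒ p=4599, q=220
fundamental: x₁=4599, y₁=220  (since 21150801 − 437·48400 = 1)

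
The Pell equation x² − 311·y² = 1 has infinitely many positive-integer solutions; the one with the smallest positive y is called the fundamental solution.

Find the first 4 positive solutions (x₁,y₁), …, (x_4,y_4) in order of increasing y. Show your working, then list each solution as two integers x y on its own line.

16883880 957397
570130807708799 32329152120720
19252040283316857636360 1091683049815963029803
650098275797375082487964044801 36863691222253451430108430560

√311 = [17; 1,1,1,2,1,…,1,1,34, …], period ℓ=16 (even) → k=15
k=0  a_k=17  p_k/q_k = 17/1
…
k=2  a_k=1  p_k/q_k = 35/2
k=3  a_k=1  p_k/q_k = 53/3
k=4  a_k=2  p_k/q_k = 141/8
…
k=6  a_k=6  p_k/q_k = 1305/74
k=7  a_k=3  p_k/q_k = 4109/233
k=8  a_k=17  p_k/q_k = 71158/4035
…
k=10  a_k=6  p_k/q_k = 1376656/78063
k=11  a_k=1  p_k/q_k = 1594239/90401
k=12  a_k=2  p_k/q_k = 4565134/258865
…
k=14  a_k=1  p_k/q_k = 10724507/608131
k=15  a_k=1  p_k/q_k = 16883880/957397
→ (16883880, 957397).  Check: 16883880²=285065403854400, 311·957397²=285065403854399, difference 1.
(x_2, y_2) = (16883880·16883880 + 311·957397·957397, 16883880·957397 + 957397·16883880) = (570130807708799, 32329152120720)
(x_3, y_3) = (16883880·570130807708799 + 311·957397·32329152120720, 16883880·32329152120720 + 957397·570130807708799) = (19252040283316857636360, 1091683049815963029803)
(x_4, y_4) = (16883880·19252040283316857636360 + 311·957397·1091683049815963029803, 16883880·1091683049815963029803 + 957397·19252040283316857636360) = (650098275797375082487964044801, 36863691222253451430108430560)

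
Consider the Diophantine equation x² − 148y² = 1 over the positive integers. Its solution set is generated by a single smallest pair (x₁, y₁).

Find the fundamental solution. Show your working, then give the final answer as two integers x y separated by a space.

73 6

√148 → a₀=12, period (6,24); ℓ=2 even so k=1
k=0  a_k=12  p_k/q_k = 12/1
k=1  a_k=6  p_k/q_k = 73/6
fundamental: x₁=73, y₁=6  (since 5329 − 148·36 = 1)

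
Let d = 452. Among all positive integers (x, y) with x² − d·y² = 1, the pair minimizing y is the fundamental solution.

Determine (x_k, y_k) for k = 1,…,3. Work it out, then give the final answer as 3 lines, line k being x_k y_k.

√452 → a₀=21, period (3,1,5,3,10,3,5,1,3,42); ℓ=10 even so k=9
a_0=21:  p_0=21·1+0=21,  q_0=21·0+1=1
a_1=3:  p_1=3·21+1=64,  q_1=3·1+0=3
…
a_4=3:  p_4=3·489+85=1552,  q_4=3·23+4=73
a_5=10:  p_5=10·1552+489=16009,  q_5=10·73+23=753
a_6=3:  p_6=3·16009+1552=49579,  q_6=3·753+73=2332
…
a_8=1:  p_8=1·263904+49579=313483,  q_8=1·12413+2332=14745
a_9=3:  p_9=3·313483+263904=1204353,  q_9=3·14745+12413=56648
→ (1204353, 56648).  Check: 1204353²=1450466148609, 452·56648²=1450466148608, difference 1.
(1204353+56648√452)^2 = 2900932297217 + 136448377488√452
(1204353+56648√452)^3 = 6987493029899166849 + 328664025545553880√452

1204353 56648
2900932297217 136448377488
6987493029899166849 328664025545553880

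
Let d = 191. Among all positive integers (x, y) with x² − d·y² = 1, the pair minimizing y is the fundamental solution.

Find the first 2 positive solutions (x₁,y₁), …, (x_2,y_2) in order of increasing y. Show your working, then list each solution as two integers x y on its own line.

[13; 1,4,1,1,3,…,4,1,26] for √191; ℓ=16 ⇒ convergent index 15
i=0: a=13 ⇒ p=13, q=1
…
i=2: a=4 ⇒ p=69, q=5
…
i=5: a=3 ⇒ p=539, q=39
…
i=11: a=3 ⇒ p=704682, q=50989
…
i=13: a=1 ⇒ p=1616447, q=116962
i=14: a=4 ⇒ p=7377553, q=533821
i=15: a=1 ⇒ p=8994000, q=650783
→ (8994000, 650783).  Check: 8994000²=80892036000000, 191·650783²=80892035999999, difference 1.
(8994000+650783√191)^2 = 161784071999999 + 11706284604000√191

8994000 650783
161784071999999 11706284604000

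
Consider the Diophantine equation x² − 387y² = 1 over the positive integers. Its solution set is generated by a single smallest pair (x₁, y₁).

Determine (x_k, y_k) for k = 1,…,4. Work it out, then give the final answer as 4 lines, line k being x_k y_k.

√387 → a₀=19, period (1,2,19,2,1,38); ℓ=6 even so k=5
step 0: (19, 1)  from 19·(1,0) + (0,1)
step 1: (20, 1)  from 1·(19,1) + (1,0)
…
step 4: (2341, 119)  from 2·(1141,58) + (59,3)
step 5: (3482, 177)  from 1·(2341,119) + (1141,58)
fundamental: x₁=3482, y₁=177  (since 12124324 − 387·31329 = 1)
(3482+177√387)^2 = 24248647 + 1232628√387
(3482+177√387)^3 = 168867574226 + 8584021215√387
(3482+177√387)^4 = 1175993762661217 + 59779122508632√387

3482 177
24248647 1232628
168867574226 8584021215
1175993762661217 59779122508632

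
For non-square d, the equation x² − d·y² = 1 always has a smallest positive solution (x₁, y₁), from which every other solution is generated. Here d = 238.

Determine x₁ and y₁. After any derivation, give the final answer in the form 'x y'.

√238 → a₀=15, period (2,2,1,14,1,2,2,30); ℓ=8 even so k=7
i=0: a=15 ⇒ p=15, q=1
i=1: a=2 ⇒ p=31, q=2
…
i=3: a=1 ⇒ p=108, q=7
i=4: a=14 ⇒ p=1589, q=103
…
i=6: a=2 ⇒ p=4983, q=323
i=7: a=2 ⇒ p=11663, q=756
→ (11663, 756).  Check: 11663²=136025569, 238·756²=136025568, difference 1.

11663 756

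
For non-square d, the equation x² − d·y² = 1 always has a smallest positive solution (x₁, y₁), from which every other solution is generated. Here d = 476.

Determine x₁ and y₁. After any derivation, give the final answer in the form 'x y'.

d=476: √d = [21; 1,4,2,10,2,4,1,42] (ℓ=8, even), read p_7/q_7
k=0  a_k=21  p_k/q_k = 21/1
…
k=2  a_k=4  p_k/q_k = 109/5
k=3  a_k=2  p_k/q_k = 240/11
…
k=6  a_k=4  p_k/q_k = 23541/1079
k=7  a_k=1  p_k/q_k = 28799/1320
→ (28799, 1320).  Check: 28799²=829382401, 476·1320²=829382400, difference 1.

28799 1320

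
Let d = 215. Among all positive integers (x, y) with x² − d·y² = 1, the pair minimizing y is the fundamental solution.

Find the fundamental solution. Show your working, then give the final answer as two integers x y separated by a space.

44 3

√215 = [14; 1,1,1,28, …], period ℓ=4 (even) → k=3
a_0=14:  p_0=14·1+0=14,  q_0=14·0+1=1
a_1=1:  p_1=1·14+1=15,  q_1=1·1+0=1
a_2=1:  p_2=1·15+14=29,  q_2=1·1+1=2
a_3=1:  p_3=1·29+15=44,  q_3=1·2+1=3
(x₁, y₁) = (44, 3);  44² − 215·3² = 1 ✓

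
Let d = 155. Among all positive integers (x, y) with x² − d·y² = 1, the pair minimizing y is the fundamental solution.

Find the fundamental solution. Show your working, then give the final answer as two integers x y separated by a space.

d=155: √d = [12; 2,4,2,24] (ℓ=4, even), read p_3/q_3
a_0=12:  p_0=12·1+0=12,  q_0=12·0+1=1
…
a_2=4:  p_2=4·25+12=112,  q_2=4·2+1=9
a_3=2:  p_3=2·112+25=249,  q_3=2·9+2=20
→ (249, 20).  Check: 249²=62001, 155·20²=62000, difference 1.

249 20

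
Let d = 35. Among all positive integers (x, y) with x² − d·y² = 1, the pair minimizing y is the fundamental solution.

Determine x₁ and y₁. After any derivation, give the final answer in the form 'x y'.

√35 → a₀=5, period (1,10); ℓ=2 even so k=1
step 0: (5, 1)  from 5·(1,0) + (0,1)
step 1: (6, 1)  from 1·(5,1) + (1,0)
fundamental: x₁=6, y₁=1  (since 36 − 35·1 = 1)

6 1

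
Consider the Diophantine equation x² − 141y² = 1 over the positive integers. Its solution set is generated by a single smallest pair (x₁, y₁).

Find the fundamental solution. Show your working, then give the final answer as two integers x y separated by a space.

95 8

√141 = [11; 1,6,1,22, …], period ℓ=4 (even) → k=3
step 0: (11, 1)  from 11·(1,0) + (0,1)
…
step 2: (83, 7)  from 6·(12,1) + (11,1)
step 3: (95, 8)  from 1·(83,7) + (12,1)
fundamental: x₁=95, y₁=8  (since 9025 − 141·64 = 1)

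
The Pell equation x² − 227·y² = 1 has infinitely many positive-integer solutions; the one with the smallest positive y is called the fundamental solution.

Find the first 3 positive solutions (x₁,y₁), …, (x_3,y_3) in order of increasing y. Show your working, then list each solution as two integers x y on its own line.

√227 → a₀=15, period (15,30); ℓ=2 even so k=1
i=0: a=15 ⇒ p=15, q=1
i=1: a=15 ⇒ p=226, q=15
fundamental: x₁=226, y₁=15  (since 51076 − 227·225 = 1)
(x_2, y_2) = (226·226 + 227·15·15, 226·15 + 15·226) = (102151, 6780)
(x_3, y_3) = (226·102151 + 227·15·6780, 226·6780 + 15·102151) = (46172026, 3064545)

226 15
102151 6780
46172026 3064545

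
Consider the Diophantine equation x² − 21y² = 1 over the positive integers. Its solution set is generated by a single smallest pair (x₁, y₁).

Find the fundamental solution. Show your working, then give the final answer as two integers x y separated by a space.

√21 = [4; 1,1,2,1,1,8, …], period ℓ=6 (even) → k=5
a_0=4:  p_0=4·1+0=4,  q_0=4·0+1=1
a_1=1:  p_1=1·4+1=5,  q_1=1·1+0=1
a_2=1:  p_2=1·5+4=9,  q_2=1·1+1=2
…
a_4=1:  p_4=1·23+9=32,  q_4=1·5+2=7
a_5=1:  p_5=1·32+23=55,  q_5=1·7+5=12
(x₁, y₁) = (55, 12);  55² − 21·12² = 1 ✓

55 12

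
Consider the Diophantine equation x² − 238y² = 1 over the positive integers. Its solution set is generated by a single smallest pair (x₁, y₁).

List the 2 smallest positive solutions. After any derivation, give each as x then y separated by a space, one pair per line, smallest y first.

11663 756
272051137 17634456

√238 = [15; 2,2,1,14,1,2,2,30, …], period ℓ=8 (even) → k=7
a_0=15:  p_0=15·1+0=15,  q_0=15·0+1=1
a_1=2:  p_1=2·15+1=31,  q_1=2·1+0=2
a_2=2:  p_2=2·31+15=77,  q_2=2·2+1=5
a_3=1:  p_3=1·77+31=108,  q_3=1·5+2=7
…
a_5=1:  p_5=1·1589+108=1697,  q_5=1·103+7=110
a_6=2:  p_6=2·1697+1589=4983,  q_6=2·110+103=323
a_7=2:  p_7=2·4983+1697=11663,  q_7=2·323+110=756
(x₁, y₁) = (11663, 756);  11663² − 238·756² = 1 ✓
(11663+756√238)^2 = 272051137 + 17634456√238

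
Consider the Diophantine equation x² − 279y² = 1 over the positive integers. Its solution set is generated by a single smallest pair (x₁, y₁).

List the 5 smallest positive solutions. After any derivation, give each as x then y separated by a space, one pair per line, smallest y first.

d=279: √d = [16; 1,2,2,1,2,2,1,32] (ℓ=8, even), read p_7/q_7
i=0: a=16 ⇒ p=16, q=1
i=1: a=1 ⇒ p=17, q=1
…
i=3: a=2 ⇒ p=117, q=7
i=4: a=1 ⇒ p=167, q=10
i=5: a=2 ⇒ p=451, q=27
i=6: a=2 ⇒ p=1069, q=64
i=7: a=1 ⇒ p=1520, q=91
→ (1520, 91).  Check: 1520²=2310400, 279·91²=2310399, difference 1.
(x_2, y_2) = (1520·1520 + 279·91·91, 1520·91 + 91·1520) = (4620799, 276640)
(x_3, y_3) = (1520·4620799 + 279·91·276640, 1520·276640 + 91·4620799) = (14047227440, 840985509)
(x_4, y_4) = (1520·14047227440 + 279·91·840985509, 1520·840985509 + 91·14047227440) = (42703566796801, 2556595670720)
(x_5, y_5) = (1520·42703566796801 + 279·91·2556595670720, 1520·2556595670720 + 91·42703566796801) = (129818829015047600, 7772049998003291)

1520 91
4620799 276640
14047227440 840985509
42703566796801 2556595670720
129818829015047600 7772049998003291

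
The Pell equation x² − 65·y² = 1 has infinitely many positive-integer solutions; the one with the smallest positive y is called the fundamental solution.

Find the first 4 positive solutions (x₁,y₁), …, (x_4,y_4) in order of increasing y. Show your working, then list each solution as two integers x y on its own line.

√65 → a₀=8, period (16); ℓ=1 odd so k=1
a_0=8:  p_0=8·1+0=8,  q_0=8·0+1=1
a_1=16:  p_1=16·8+1=129,  q_1=16·1+0=16
fundamental: x₁=129, y₁=16  (since 16641 − 65·256 = 1)
k=2:  x_2 = 129·129+65·16·16 = 33281,  y_2 = 129·16+16·129 = 4128
k=3:  x_3 = 129·33281+65·16·4128 = 8586369,  y_3 = 129·4128+16·33281 = 1065008
k=4:  x_4 = 129·8586369+65·16·1065008 = 2215249921,  y_4 = 129·1065008+16·8586369 = 274767936

129 16
33281 4128
8586369 1065008
2215249921 274767936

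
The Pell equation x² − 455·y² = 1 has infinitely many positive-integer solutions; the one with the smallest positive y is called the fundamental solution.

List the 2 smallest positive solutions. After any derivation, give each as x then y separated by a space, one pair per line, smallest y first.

√455 = [21; 3,42, …], period ℓ=2 (even) → k=1
step 0: (21, 1)  from 21·(1,0) + (0,1)
step 1: (64, 3)  from 3·(21,1) + (1,0)
→ (64, 3).  Check: 64²=4096, 455·3²=4095, difference 1.
(x_2, y_2) = (64·64 + 455·3·3, 64·3 + 3·64) = (8191, 384)

64 3
8191 384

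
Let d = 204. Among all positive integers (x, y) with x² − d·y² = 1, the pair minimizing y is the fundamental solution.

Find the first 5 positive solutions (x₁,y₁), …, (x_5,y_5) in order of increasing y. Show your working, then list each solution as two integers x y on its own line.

d=204: √d = [14; 3,1,1,6,1,1,3,28] (ℓ=8, even), read p_7/q_7
step 0: (14, 1)  from 14·(1,0) + (0,1)
step 1: (43, 3)  from 3·(14,1) + (1,0)
…
step 3: (100, 7)  from 1·(57,4) + (43,3)
step 4: (657, 46)  from 6·(100,7) + (57,4)
…
step 6: (1414, 99)  from 1·(757,53) + (657,46)
step 7: (4999, 350)  from 3·(1414,99) + (757,53)
→ (4999, 350).  Check: 4999²=24990001, 204·350²=24990000, difference 1.
(4999+350√204)^2 = 49980001 + 3499300√204
(4999+350√204)^3 = 499700044999 + 34986001050√204
(4999+350√204)^4 = 4996000999920001 + 349790034998600√204
(4999+350√204)^5 = 49950017497500124999 + 3497200734930001750√204

4999 350
49980001 3499300
499700044999 34986001050
4996000999920001 349790034998600
49950017497500124999 3497200734930001750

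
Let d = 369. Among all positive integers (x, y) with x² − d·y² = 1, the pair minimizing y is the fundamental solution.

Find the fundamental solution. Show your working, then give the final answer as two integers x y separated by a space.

8396801 437120

√369 = [19; 4,1,3,2,7,4,7,2,3,1,4,38, …], period ℓ=12 (even) → k=11
i=0: a=19 ⇒ p=19, q=1
i=1: a=4 ⇒ p=77, q=4
i=2: a=1 ⇒ p=96, q=5
i=3: a=3 ⇒ p=365, q=19
…
i=6: a=4 ⇒ p=25414, q=1323
…
i=8: a=2 ⇒ p=393504, q=20485
i=9: a=3 ⇒ p=1364557, q=71036
i=10: a=1 ⇒ p=1758061, q=91521
i=11: a=4 ⇒ p=8396801, q=437120
→ (8396801, 437120).  Check: 8396801²=70506267033601, 369·437120²=70506267033600, difference 1.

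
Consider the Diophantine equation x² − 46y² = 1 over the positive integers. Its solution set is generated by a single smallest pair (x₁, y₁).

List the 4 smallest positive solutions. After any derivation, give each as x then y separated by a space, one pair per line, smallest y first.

[6; 1,3,1,1,2,6,2,1,1,3,1,12] for √46; ℓ=12 ⇒ convergent index 11
k=0  a_k=6  p_k/q_k = 6/1
k=1  a_k=1  p_k/q_k = 7/1
k=2  a_k=3  p_k/q_k = 27/4
…
k=4  a_k=1  p_k/q_k = 61/9
…
k=6  a_k=6  p_k/q_k = 997/147
k=7  a_k=2  p_k/q_k = 2150/317
k=8  a_k=1  p_k/q_k = 3147/464
k=9  a_k=1  p_k/q_k = 5297/781
k=10  a_k=3  p_k/q_k = 19038/2807
k=11  a_k=1  p_k/q_k = 24335/3588
→ (24335, 3588).  Check: 24335²=592192225, 46·3588²=592192224, difference 1.
(x_2, y_2) = (24335·24335 + 46·3588·3588, 24335·3588 + 3588·24335) = (1184384449, 174627960)
(x_3, y_3) = (24335·1184384449 + 46·3588·174627960, 24335·174627960 + 3588·1184384449) = (57643991108495, 8499142809612)
(x_4, y_4) = (24335·57643991108495 + 46·3588·8499142809612, 24335·8499142809612 + 3588·57643991108495) = (2805533046066067201, 413653280369188080)

24335 3588
1184384449 174627960
57643991108495 8499142809612
2805533046066067201 413653280369188080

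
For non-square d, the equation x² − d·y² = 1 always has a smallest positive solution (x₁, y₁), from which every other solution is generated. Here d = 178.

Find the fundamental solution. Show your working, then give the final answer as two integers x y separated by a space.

1601 120

√178 = [13; 2,1,12,1,2,26, …], period ℓ=6 (even) → k=5
k=0  a_k=13  p_k/q_k = 13/1
…
k=3  a_k=12  p_k/q_k = 507/38
k=4  a_k=1  p_k/q_k = 547/41
k=5  a_k=2  p_k/q_k = 1601/120
(x₁, y₁) = (1601, 120);  1601² − 178·120² = 1 ✓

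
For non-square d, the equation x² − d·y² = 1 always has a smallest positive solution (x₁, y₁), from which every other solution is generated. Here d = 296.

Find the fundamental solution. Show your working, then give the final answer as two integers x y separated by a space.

3699 215

[17; 4,1,7,1,4,34] for √296; ℓ=6 ⇒ convergent index 5
step 0: (17, 1)  from 17·(1,0) + (0,1)
…
step 2: (86, 5)  from 1·(69,4) + (17,1)
step 3: (671, 39)  from 7·(86,5) + (69,4)
step 4: (757, 44)  from 1·(671,39) + (86,5)
step 5: (3699, 215)  from 4·(757,44) + (671,39)
→ (3699, 215).  Check: 3699²=13682601, 296·215²=13682600, difference 1.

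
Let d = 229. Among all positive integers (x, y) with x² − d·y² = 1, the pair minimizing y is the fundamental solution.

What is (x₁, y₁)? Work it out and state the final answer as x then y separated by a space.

5848201 386460

√229 → a₀=15, period (7,1,1,7,30); ℓ=5 odd so k=9
step 0: (15, 1)  from 15·(1,0) + (0,1)
step 1: (106, 7)  from 7·(15,1) + (1,0)
…
step 3: (227, 15)  from 1·(121,8) + (106,7)
…
step 7: (413926, 27353)  from 1·(362399,23948) + (51527,3405)
step 8: (776325, 51301)  from 1·(413926,27353) + (362399,23948)
step 9: (5848201, 386460)  from 7·(776325,51301) + (413926,27353)
(x₁, y₁) = (5848201, 386460);  5848201² − 229·386460² = 1 ✓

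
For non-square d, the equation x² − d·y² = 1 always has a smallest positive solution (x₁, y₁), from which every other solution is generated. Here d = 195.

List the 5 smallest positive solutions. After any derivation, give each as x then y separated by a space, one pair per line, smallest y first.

[13; 1,26] for √195; ℓ=2 ⇒ convergent index 1
k=0  a_k=13  p_k/q_k = 13/1
k=1  a_k=1  p_k/q_k = 14/1
fundamental: x₁=14, y₁=1  (since 196 − 195·1 = 1)
k=2:  x_2 = 14·14+195·1·1 = 391,  y_2 = 14·1+1·14 = 28
k=3:  x_3 = 14·391+195·1·28 = 10934,  y_3 = 14·28+1·391 = 783
k=4:  x_4 = 14·10934+195·1·783 = 305761,  y_4 = 14·783+1·10934 = 21896
k=5:  x_5 = 14·305761+195·1·21896 = 8550374,  y_5 = 14·21896+1·305761 = 612305

14 1
391 28
10934 783
305761 21896
8550374 612305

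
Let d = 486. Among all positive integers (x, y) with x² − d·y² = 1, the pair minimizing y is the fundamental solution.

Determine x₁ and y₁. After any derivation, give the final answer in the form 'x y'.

d=486: √d = [22; 22,44] (ℓ=2, even), read p_1/q_1
k=0  a_k=22  p_k/q_k = 22/1
k=1  a_k=22  p_k/q_k = 485/22
(x₁, y₁) = (485, 22);  485² − 486·22² = 1 ✓

485 22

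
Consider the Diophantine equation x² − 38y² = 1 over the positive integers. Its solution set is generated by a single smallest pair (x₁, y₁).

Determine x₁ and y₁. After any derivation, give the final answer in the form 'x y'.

d=38: √d = [6; 6,12] (ℓ=2, even), read p_1/q_1
k=0  a_k=6  p_k/q_k = 6/1
k=1  a_k=6  p_k/q_k = 37/6
(x₁, y₁) = (37, 6);  37² − 38·6² = 1 ✓

37 6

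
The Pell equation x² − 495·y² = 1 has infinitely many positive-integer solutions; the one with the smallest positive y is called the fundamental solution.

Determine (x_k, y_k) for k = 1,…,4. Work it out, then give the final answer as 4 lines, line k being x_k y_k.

√495 → a₀=22, period (4,44); ℓ=2 even so k=1
i=0: a=22 ⇒ p=22, q=1
i=1: a=4 ⇒ p=89, q=4
→ (89, 4).  Check: 89²=7921, 495·4²=7920, difference 1.
k=2:  x_2 = 89·89+495·4·4 = 15841,  y_2 = 89·4+4·89 = 712
k=3:  x_3 = 89·15841+495·4·712 = 2819609,  y_3 = 89·712+4·15841 = 126732
k=4:  x_4 = 89·2819609+495·4·126732 = 501874561,  y_4 = 89·126732+4·2819609 = 22557584

89 4
15841 712
2819609 126732
501874561 22557584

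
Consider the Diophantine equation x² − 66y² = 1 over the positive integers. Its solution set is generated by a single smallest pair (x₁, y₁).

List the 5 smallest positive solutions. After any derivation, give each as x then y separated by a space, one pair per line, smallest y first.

65 8
8449 1040
1098305 135192
142771201 17573920
18559157825 2284474408

[8; 8,16] for √66; ℓ=2 ⇒ convergent index 1
step 0: (8, 1)  from 8·(1,0) + (0,1)
step 1: (65, 8)  from 8·(8,1) + (1,0)
→ (65, 8).  Check: 65²=4225, 66·8²=4224, difference 1.
(x_2, y_2) = (65·65 + 66·8·8, 65·8 + 8·65) = (8449, 1040)
(x_3, y_3) = (65·8449 + 66·8·1040, 65·1040 + 8·8449) = (1098305, 135192)
(x_4, y_4) = (65·1098305 + 66·8·135192, 65·135192 + 8·1098305) = (142771201, 17573920)
(x_5, y_5) = (65·142771201 + 66·8·17573920, 65·17573920 + 8·142771201) = (18559157825, 2284474408)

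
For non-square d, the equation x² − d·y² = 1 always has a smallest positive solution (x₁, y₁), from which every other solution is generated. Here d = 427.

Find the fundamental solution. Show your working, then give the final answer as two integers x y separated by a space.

[20; 1,1,1,40] for √427; ℓ=4 ⇒ convergent index 3
k=0  a_k=20  p_k/q_k = 20/1
k=1  a_k=1  p_k/q_k = 21/1
k=2  a_k=1  p_k/q_k = 41/2
k=3  a_k=1  p_k/q_k = 62/3
→ (62, 3).  Check: 62²=3844, 427·3²=3843, difference 1.

62 3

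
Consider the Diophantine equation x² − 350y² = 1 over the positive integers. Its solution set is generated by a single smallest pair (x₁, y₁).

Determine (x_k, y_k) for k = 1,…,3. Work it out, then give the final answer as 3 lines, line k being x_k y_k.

449 24
403201 21552
362074049 19353672

[18; 1,2,2,2,1,36] for √350; ℓ=6 ⇒ convergent index 5
i=0: a=18 ⇒ p=18, q=1
i=1: a=1 ⇒ p=19, q=1
i=2: a=2 ⇒ p=56, q=3
i=3: a=2 ⇒ p=131, q=7
i=4: a=2 ⇒ p=318, q=17
i=5: a=1 ⇒ p=449, q=24
(x₁, y₁) = (449, 24);  449² − 350·24² = 1 ✓
k=2:  x_2 = 449·449+350·24·24 = 403201,  y_2 = 449·24+24·449 = 21552
k=3:  x_3 = 449·403201+350·24·21552 = 362074049,  y_3 = 449·21552+24·403201 = 19353672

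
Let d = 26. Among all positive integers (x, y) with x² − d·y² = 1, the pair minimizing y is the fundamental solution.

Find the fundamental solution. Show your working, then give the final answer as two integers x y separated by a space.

[5; 10] for √26; ℓ=1 ⇒ convergent index 1
i=0: a=5 ⇒ p=5, q=1
i=1: a=10 ⇒ p=51, q=10
(x₁, y₁) = (51, 10);  51² − 26·10² = 1 ✓

51 10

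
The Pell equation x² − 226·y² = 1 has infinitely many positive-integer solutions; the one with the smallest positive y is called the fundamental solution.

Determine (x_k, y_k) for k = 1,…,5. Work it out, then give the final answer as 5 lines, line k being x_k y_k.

d=226: √d = [15; 30] (ℓ=1, odd), read p_1/q_1
i=0: a=15 ⇒ p=15, q=1
i=1: a=30 ⇒ p=451, q=30
→ (451, 30).  Check: 451²=203401, 226·30²=203400, difference 1.
k=2:  x_2 = 451·451+226·30·30 = 406801,  y_2 = 451·30+30·451 = 27060
k=3:  x_3 = 451·406801+226·30·27060 = 366934051,  y_3 = 451·27060+30·406801 = 24408090
k=4:  x_4 = 451·366934051+226·30·24408090 = 330974107201,  y_4 = 451·24408090+30·366934051 = 22016070120
k=5:  x_5 = 451·330974107201+226·30·22016070120 = 298538277761251,  y_5 = 451·22016070120+30·330974107201 = 19858470840150

451 30
406801 27060
366934051 24408090
330974107201 22016070120
298538277761251 19858470840150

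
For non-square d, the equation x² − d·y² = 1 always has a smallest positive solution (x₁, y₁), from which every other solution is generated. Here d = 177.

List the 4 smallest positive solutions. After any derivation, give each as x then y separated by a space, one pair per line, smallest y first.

d=177: √d = [13; 3,3,2,8,2,3,3,26] (ℓ=8, even), read p_7/q_7
step 0: (13, 1)  from 13·(1,0) + (0,1)
…
step 3: (306, 23)  from 2·(133,10) + (40,3)
…
step 6: (18985, 1427)  from 3·(5468,411) + (2581,194)
step 7: (62423, 4692)  from 3·(18985,1427) + (5468,411)
→ (62423, 4692).  Check: 62423²=3896630929, 177·4692²=3896630928, difference 1.
(x_2, y_2) = (62423·62423 + 177·4692·4692, 62423·4692 + 4692·62423) = (7793261857, 585777432)
(x_3, y_3) = (62423·7793261857 + 177·4692·585777432, 62423·585777432 + 4692·7793261857) = (972957569736599, 73131969270780)
(x_4, y_4) = (62423·972957569736599 + 177·4692·73131969270780, 62423·73131969270780 + 4692·972957569736599) = (121469860743542176897, 9130233834994022448)

62423 4692
7793261857 585777432
972957569736599 73131969270780
121469860743542176897 9130233834994022448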